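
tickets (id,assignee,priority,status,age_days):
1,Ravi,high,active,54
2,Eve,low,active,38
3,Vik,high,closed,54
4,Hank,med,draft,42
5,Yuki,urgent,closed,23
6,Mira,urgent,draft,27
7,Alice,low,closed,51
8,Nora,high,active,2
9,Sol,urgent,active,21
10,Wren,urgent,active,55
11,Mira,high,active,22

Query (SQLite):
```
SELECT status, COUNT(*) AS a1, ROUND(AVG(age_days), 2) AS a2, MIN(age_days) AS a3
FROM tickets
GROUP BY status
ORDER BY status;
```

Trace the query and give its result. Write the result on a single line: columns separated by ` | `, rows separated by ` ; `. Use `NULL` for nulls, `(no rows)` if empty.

active | 6 | 32 | 2 ; closed | 3 | 42.67 | 23 ; draft | 2 | 34.5 | 27

Group tickets by status.
Per group compute: COUNT(*), ROUND(AVG(age_days), 2), MIN(age_days).
  active: ids {1, 2, 8, 9, 10, 11} → COUNT(*)=6, ROUND(AVG(age_days), 2)=32, MIN(age_days)=2
  closed: ids {3, 5, 7} → COUNT(*)=3, ROUND(AVG(age_days), 2)=42.67, MIN(age_days)=23
  draft: ids {4, 6} → COUNT(*)=2, ROUND(AVG(age_days), 2)=34.5, MIN(age_days)=27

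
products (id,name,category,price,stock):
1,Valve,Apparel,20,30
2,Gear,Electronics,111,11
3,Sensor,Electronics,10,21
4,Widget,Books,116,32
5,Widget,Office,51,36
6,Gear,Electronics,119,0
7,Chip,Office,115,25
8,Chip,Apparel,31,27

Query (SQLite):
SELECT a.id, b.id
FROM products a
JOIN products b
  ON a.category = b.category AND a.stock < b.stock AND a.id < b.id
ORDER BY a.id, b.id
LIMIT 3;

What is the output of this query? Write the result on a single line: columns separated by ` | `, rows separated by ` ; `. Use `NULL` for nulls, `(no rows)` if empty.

2 | 3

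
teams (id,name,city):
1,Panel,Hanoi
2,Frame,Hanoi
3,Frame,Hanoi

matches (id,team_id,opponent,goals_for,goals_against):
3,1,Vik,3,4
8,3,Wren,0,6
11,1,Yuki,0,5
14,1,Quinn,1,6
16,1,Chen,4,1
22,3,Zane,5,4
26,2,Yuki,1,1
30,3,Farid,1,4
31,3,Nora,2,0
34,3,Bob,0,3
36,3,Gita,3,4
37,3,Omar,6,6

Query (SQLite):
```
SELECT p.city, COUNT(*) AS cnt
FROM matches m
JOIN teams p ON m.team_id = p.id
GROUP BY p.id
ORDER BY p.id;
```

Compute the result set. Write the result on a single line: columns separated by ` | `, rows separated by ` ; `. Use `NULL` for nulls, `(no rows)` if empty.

Join each matches row to its teams via team_id.
Group joined rows by teams.id; compute COUNT(*) per group.
  1: ids {3, 11, 14, 16} → COUNT(*)=4
  2: ids {26} → COUNT(*)=1
  3: ids {8, 22, 30, 31, 34, 36, 37} → COUNT(*)=7

Hanoi | 4 ; Hanoi | 1 ; Hanoi | 7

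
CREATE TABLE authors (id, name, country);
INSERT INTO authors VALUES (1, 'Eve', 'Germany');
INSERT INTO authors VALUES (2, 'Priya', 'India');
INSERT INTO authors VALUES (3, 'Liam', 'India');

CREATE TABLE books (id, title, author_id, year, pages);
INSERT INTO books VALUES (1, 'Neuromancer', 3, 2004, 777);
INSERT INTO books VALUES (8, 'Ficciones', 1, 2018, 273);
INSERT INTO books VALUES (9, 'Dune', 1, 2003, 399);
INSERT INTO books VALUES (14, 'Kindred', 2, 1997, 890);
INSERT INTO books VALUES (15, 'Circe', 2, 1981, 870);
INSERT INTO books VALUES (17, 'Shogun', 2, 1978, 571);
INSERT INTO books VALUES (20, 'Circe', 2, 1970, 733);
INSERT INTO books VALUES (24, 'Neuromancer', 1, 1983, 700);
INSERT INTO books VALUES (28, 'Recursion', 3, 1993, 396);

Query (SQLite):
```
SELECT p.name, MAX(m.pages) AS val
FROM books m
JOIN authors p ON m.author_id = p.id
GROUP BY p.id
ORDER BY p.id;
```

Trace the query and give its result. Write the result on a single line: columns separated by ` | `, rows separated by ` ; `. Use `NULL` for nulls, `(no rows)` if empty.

Eve | 700 ; Priya | 890 ; Liam | 777

Join each books row to its authors via author_id.
Group joined rows by authors.id; compute MAX(m.pages) per group.
  1: ids {8, 9, 24} → MAX(m.pages)=700
  2: ids {14, 15, 17, 20} → MAX(m.pages)=890
  3: ids {1, 28} → MAX(m.pages)=777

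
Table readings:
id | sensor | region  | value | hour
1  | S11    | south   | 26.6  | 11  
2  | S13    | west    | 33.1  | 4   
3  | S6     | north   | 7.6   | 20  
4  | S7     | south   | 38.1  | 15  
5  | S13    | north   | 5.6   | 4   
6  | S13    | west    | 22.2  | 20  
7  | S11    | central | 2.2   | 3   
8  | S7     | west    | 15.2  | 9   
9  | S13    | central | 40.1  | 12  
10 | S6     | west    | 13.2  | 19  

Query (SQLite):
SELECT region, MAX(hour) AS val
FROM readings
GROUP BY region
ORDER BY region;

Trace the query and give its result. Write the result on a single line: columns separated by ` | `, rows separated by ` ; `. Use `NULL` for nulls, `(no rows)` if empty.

central | 12 ; north | 20 ; south | 15 ; west | 20

Partition readings by region; compute MAX(hour) within each group.
  central: ids {7, 9} → MAX(hour)=12
  north: ids {3, 5} → MAX(hour)=20
  south: ids {1, 4} → MAX(hour)=15
  west: ids {2, 6, 8, 10} → MAX(hour)=20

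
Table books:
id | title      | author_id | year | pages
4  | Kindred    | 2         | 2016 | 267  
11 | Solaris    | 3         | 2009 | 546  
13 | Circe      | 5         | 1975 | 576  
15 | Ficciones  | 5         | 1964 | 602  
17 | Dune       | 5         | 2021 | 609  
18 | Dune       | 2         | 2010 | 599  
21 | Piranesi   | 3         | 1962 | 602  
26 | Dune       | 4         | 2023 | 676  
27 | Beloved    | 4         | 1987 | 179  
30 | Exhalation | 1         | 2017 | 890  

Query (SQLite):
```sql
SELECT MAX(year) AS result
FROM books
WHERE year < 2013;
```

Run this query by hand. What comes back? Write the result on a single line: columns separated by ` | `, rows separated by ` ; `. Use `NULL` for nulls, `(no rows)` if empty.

2010

Rows where year < 2013 → year values: [2009, 1975, 1964, 2010, 1962, 1987].
MAX of non-NULL values = 2010.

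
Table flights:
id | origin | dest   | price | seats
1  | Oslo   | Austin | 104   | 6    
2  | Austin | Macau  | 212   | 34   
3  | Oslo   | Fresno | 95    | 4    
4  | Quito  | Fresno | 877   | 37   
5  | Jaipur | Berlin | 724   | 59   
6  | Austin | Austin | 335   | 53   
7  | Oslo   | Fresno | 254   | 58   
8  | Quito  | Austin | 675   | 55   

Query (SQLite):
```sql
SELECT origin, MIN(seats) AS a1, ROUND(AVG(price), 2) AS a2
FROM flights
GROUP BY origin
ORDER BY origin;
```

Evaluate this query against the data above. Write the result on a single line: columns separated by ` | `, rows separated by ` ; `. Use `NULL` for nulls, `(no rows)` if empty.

Austin | 34 | 273.5 ; Jaipur | 59 | 724 ; Oslo | 4 | 151 ; Quito | 37 | 776

Group flights by origin.
Per group compute: MIN(seats), ROUND(AVG(price), 2).
  Austin: ids {2, 6} → MIN(seats)=34, ROUND(AVG(price), 2)=273.5
  Jaipur: ids {5} → MIN(seats)=59, ROUND(AVG(price), 2)=724
  Oslo: ids {1, 3, 7} → MIN(seats)=4, ROUND(AVG(price), 2)=151
  Quito: ids {4, 8} → MIN(seats)=37, ROUND(AVG(price), 2)=776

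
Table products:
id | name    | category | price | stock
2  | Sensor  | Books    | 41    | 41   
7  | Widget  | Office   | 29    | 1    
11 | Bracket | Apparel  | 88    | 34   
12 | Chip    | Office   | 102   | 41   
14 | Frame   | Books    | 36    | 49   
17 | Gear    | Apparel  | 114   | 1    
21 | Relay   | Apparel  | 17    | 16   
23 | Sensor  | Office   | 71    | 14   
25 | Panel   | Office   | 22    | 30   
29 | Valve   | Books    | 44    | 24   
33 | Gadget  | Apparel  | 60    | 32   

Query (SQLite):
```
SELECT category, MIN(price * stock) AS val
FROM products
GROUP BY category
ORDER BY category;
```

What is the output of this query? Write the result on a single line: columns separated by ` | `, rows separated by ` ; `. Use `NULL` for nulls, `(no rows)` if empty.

Apparel | 114 ; Books | 1056 ; Office | 29

For each row compute price * stock.
Group by category; take MIN of the expression per group.
  Apparel: ids {11, 17, 21, 33} → MIN(price * stock)=114
  Books: ids {2, 14, 29} → MIN(price * stock)=1056
  Office: ids {7, 12, 23, 25} → MIN(price * stock)=29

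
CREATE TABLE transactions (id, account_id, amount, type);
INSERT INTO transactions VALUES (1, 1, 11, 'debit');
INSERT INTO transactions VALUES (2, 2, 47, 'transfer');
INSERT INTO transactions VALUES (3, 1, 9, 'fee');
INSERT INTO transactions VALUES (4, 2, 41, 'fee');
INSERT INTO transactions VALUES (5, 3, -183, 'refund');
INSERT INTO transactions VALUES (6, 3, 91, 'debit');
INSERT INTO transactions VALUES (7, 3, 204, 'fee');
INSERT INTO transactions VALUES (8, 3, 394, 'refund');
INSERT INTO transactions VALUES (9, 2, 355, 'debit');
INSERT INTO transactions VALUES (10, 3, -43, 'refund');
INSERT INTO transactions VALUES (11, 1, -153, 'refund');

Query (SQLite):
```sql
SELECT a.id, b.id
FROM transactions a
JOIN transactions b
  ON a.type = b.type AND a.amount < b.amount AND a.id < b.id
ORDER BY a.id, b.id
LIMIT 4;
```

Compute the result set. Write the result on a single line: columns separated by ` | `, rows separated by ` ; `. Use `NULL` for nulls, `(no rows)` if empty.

1 | 6 ; 1 | 9 ; 3 | 4 ; 3 | 7

Pairs (a,b) with same type, a.amount < b.amount, a.id < b.id.
type groups: debit:{1,6,9} fee:{3,4,7} refund:{5,8,10,11} transfer:{2}
Ordered by (a.id, b.id); first 4.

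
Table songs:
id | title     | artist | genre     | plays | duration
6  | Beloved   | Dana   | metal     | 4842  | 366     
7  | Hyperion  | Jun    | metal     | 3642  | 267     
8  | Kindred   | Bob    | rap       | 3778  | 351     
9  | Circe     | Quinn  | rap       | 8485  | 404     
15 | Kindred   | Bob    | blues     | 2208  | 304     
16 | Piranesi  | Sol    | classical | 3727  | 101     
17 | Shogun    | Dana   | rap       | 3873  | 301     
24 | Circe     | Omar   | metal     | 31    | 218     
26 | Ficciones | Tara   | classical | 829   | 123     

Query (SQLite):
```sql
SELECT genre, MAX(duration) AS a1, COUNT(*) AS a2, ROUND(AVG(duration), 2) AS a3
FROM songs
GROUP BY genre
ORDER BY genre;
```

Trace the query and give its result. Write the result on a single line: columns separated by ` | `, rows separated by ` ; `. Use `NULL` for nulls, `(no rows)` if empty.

blues | 304 | 1 | 304 ; classical | 123 | 2 | 112 ; metal | 366 | 3 | 283.67 ; rap | 404 | 3 | 352

Group songs by genre.
Per group compute: MAX(duration), COUNT(*), ROUND(AVG(duration), 2).
  blues: ids {15} → MAX(duration)=304, COUNT(*)=1, ROUND(AVG(duration), 2)=304
  classical: ids {16, 26} → MAX(duration)=123, COUNT(*)=2, ROUND(AVG(duration), 2)=112
  metal: ids {6, 7, 24} → MAX(duration)=366, COUNT(*)=3, ROUND(AVG(duration), 2)=283.67
  rap: ids {8, 9, 17} → MAX(duration)=404, COUNT(*)=3, ROUND(AVG(duration), 2)=352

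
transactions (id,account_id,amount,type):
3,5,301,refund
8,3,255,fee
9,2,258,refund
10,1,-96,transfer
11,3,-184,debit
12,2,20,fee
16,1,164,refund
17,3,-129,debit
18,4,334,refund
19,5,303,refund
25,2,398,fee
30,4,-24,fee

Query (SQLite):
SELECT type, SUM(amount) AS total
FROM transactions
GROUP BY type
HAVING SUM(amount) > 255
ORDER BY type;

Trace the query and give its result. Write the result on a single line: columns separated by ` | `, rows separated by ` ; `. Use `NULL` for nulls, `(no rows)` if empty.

Partition transactions by type; compute SUM(amount) within each group.
HAVING: keep groups where SUM(amount) > 255.
  debit: ids {11, 17} → SUM(amount)=-313
  fee: ids {8, 12, 25, 30} → SUM(amount)=649
  refund: ids {3, 9, 16, 18, 19} → SUM(amount)=1360
  transfer: ids {10} → SUM(amount)=-96

fee | 649 ; refund | 1360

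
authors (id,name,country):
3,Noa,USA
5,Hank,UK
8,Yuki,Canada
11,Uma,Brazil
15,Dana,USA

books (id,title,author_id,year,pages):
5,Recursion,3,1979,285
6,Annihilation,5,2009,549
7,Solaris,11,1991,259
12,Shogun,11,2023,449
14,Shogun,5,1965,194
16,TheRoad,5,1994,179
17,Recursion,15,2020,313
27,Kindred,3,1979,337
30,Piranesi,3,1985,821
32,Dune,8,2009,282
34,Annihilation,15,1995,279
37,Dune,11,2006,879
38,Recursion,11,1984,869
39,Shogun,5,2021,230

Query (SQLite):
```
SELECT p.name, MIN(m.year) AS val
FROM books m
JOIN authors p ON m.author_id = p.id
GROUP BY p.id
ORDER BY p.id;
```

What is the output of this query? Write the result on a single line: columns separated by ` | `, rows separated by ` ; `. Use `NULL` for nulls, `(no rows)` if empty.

Noa | 1979 ; Hank | 1965 ; Yuki | 2009 ; Uma | 1984 ; Dana | 1995

Join each books row to its authors via author_id.
Group joined rows by authors.id; compute MIN(m.year) per group.
  3: ids {5, 27, 30} → MIN(m.year)=1979
  5: ids {6, 14, 16, 39} → MIN(m.year)=1965
  8: ids {32} → MIN(m.year)=2009
  11: ids {7, 12, 37, 38} → MIN(m.year)=1984
  15: ids {17, 34} → MIN(m.year)=1995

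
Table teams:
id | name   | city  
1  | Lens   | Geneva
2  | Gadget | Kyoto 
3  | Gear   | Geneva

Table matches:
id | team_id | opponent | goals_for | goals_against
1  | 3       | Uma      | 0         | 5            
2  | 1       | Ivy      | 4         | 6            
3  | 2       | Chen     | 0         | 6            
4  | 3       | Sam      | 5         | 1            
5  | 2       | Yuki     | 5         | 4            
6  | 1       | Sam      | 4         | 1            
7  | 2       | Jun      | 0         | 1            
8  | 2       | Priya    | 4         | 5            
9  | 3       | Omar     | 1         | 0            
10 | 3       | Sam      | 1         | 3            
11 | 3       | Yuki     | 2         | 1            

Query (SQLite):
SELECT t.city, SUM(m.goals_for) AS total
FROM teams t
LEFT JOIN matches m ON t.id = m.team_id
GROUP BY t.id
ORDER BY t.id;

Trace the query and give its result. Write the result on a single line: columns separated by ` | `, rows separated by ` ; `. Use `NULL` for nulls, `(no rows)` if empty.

Geneva | 8 ; Kyoto | 9 ; Geneva | 9

LEFT JOIN keeps every teams row; unmatched ones get NULL for matches columns.
Group by teams.id and compute SUM(m.goals_for). SUM over an all-NULL group is NULL.
  1: ids {2, 6} → SUM(m.goals_for)=8
  2: ids {3, 5, 7, 8} → SUM(m.goals_for)=9
  3: ids {1, 4, 9, 10, 11} → SUM(m.goals_for)=9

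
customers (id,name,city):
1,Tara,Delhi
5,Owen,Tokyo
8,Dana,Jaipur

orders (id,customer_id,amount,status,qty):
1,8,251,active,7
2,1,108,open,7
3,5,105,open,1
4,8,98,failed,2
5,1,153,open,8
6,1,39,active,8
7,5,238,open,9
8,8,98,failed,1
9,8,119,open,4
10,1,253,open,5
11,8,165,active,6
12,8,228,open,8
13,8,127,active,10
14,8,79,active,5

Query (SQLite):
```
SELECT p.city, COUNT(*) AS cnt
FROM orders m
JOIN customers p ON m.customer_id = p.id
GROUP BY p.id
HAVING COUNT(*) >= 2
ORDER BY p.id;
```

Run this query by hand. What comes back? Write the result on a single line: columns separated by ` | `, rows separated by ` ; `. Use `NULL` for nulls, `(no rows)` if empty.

Delhi | 4 ; Tokyo | 2 ; Jaipur | 8

Join each orders row to its customers via customer_id.
Group joined rows by customers.id; compute COUNT(*) per group.
HAVING: keep groups with count ≥ 2.
  1: ids {2, 5, 6, 10} → COUNT(*)=4
  5: ids {3, 7} → COUNT(*)=2
  8: ids {1, 4, 8, 9, 11, 12, 13, 14} → COUNT(*)=8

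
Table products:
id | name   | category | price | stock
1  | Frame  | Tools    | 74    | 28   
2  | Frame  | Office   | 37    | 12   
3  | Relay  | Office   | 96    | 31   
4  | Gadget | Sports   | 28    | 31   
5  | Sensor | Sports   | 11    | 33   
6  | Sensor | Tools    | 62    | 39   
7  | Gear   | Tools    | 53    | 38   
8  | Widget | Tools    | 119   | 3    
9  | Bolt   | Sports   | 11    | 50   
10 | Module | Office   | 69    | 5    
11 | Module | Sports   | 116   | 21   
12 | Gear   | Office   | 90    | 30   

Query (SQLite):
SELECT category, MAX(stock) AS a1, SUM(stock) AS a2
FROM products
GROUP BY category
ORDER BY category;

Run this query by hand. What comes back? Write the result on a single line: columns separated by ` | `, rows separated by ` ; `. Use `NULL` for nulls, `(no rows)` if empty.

Office | 31 | 78 ; Sports | 50 | 135 ; Tools | 39 | 108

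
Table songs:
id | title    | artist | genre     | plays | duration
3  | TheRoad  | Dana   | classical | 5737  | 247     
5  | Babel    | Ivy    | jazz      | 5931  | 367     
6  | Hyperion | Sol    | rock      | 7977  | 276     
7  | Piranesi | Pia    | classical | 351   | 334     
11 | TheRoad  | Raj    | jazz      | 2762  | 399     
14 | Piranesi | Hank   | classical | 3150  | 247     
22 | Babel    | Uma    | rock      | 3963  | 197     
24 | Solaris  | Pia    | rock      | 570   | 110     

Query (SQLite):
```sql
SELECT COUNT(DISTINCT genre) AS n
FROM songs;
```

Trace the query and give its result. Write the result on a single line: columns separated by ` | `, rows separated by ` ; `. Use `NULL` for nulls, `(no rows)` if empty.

3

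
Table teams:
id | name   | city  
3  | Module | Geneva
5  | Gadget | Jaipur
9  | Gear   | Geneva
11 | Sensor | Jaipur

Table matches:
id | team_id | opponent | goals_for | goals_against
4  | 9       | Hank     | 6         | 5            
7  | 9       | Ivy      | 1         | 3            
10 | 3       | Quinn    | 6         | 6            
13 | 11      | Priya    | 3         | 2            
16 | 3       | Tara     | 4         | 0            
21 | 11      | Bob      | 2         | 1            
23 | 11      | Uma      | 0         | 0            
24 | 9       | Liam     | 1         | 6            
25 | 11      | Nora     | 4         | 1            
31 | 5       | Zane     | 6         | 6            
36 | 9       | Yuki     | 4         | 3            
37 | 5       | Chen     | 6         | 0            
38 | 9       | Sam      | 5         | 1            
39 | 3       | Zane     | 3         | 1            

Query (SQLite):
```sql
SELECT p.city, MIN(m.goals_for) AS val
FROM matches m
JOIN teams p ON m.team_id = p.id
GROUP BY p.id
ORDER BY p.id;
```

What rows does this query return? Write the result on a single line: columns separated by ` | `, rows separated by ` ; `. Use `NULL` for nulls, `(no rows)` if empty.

Geneva | 3 ; Jaipur | 6 ; Geneva | 1 ; Jaipur | 0

Join each matches row to its teams via team_id.
Group joined rows by teams.id; compute MIN(m.goals_for) per group.
  3: ids {10, 16, 39} → MIN(m.goals_for)=3
  5: ids {31, 37} → MIN(m.goals_for)=6
  9: ids {4, 7, 24, 36, 38} → MIN(m.goals_for)=1
  11: ids {13, 21, 23, 25} → MIN(m.goals_for)=0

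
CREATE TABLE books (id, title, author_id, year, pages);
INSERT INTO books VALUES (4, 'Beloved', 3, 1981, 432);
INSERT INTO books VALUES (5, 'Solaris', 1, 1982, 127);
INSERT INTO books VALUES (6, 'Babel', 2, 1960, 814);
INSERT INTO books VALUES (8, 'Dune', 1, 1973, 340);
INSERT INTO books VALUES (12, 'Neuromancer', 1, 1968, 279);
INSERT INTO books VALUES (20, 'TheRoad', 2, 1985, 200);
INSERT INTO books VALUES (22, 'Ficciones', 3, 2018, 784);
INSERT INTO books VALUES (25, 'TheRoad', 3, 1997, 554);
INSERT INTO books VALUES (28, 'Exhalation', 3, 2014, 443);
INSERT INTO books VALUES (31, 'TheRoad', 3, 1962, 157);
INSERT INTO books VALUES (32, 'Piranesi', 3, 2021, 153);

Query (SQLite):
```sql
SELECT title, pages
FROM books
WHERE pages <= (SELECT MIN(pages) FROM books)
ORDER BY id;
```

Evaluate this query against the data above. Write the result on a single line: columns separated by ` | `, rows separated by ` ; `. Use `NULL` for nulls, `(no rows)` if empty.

Scalar subquery: MIN(pages) over all books rows = 127.
Keep rows where pages <= that value.

Solaris | 127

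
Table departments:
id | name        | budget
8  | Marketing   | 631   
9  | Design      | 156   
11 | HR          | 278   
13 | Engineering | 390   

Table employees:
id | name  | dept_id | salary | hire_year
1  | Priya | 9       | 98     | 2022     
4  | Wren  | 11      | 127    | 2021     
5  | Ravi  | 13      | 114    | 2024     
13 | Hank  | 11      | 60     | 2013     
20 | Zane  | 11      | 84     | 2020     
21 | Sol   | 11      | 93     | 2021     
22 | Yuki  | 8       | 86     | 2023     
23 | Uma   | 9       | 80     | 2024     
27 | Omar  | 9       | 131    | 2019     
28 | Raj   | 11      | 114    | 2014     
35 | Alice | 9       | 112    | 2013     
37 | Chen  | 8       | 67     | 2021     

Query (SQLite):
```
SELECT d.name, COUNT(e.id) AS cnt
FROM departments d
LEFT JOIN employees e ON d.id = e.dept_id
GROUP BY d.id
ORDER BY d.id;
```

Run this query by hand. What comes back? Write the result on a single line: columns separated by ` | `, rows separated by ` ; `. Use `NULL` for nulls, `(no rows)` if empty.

Marketing | 2 ; Design | 4 ; HR | 5 ; Engineering | 1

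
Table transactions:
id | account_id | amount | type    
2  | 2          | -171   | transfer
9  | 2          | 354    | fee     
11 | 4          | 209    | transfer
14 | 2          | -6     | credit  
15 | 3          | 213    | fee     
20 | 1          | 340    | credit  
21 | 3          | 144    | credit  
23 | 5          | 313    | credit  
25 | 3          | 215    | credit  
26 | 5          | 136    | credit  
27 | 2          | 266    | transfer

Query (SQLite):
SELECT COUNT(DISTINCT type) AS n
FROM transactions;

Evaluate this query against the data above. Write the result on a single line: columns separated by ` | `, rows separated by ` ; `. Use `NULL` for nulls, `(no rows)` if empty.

Count distinct non-NULL type values.

3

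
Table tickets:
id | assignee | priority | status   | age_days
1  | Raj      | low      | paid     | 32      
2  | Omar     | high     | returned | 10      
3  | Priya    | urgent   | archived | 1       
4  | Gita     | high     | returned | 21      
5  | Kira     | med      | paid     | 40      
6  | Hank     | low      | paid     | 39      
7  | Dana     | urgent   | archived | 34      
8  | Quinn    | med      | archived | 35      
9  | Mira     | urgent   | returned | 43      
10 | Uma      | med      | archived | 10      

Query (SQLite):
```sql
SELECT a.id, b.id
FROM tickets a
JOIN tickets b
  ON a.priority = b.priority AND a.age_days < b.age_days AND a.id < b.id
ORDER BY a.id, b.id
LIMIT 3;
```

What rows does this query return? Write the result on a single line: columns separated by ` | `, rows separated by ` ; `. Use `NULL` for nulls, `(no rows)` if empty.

Pairs (a,b) with same priority, a.age_days < b.age_days, a.id < b.id.
priority groups: high:{2,4} low:{1,6} med:{5,8,10} urgent:{3,7,9}
Ordered by (a.id, b.id); first 3.

1 | 6 ; 2 | 4 ; 3 | 7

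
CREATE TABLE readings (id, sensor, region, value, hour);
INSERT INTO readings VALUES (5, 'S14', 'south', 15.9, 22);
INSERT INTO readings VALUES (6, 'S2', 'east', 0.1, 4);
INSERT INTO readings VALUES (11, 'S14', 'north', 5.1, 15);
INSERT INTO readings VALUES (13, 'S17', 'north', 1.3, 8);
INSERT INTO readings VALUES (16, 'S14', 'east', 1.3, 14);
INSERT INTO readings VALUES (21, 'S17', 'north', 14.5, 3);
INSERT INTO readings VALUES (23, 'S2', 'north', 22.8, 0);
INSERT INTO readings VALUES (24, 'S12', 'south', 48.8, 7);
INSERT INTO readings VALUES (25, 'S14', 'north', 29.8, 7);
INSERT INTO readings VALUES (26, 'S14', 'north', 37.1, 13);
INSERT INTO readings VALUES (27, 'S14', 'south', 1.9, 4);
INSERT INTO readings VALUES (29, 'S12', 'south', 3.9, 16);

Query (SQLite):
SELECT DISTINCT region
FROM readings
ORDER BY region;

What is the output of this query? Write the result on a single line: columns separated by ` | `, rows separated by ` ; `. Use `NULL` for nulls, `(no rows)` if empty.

east ; north ; south

Collect distinct region values from readings.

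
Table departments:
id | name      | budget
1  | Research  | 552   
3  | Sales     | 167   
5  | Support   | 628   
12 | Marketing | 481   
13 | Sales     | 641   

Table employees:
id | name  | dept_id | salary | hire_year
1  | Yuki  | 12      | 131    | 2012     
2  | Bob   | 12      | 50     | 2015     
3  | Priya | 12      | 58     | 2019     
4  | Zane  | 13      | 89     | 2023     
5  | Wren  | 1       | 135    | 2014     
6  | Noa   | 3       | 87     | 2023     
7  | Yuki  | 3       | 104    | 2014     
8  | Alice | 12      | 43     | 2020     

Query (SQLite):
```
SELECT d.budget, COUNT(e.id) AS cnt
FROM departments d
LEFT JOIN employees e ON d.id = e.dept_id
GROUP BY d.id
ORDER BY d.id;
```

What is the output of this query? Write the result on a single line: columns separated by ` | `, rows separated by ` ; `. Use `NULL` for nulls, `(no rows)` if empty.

552 | 1 ; 167 | 2 ; 628 | 0 ; 481 | 4 ; 641 | 1

LEFT JOIN keeps every departments row; unmatched ones get NULL for employees columns.
Group by departments.id and compute COUNT(e.id). COUNT(col) of an all-NULL group is 0.
  1: ids {5} → COUNT(e.id)=1
  3: ids {6, 7} → COUNT(e.id)=2
  5: ids {—} → COUNT(e.id)=0
  12: ids {1, 2, 3, 8} → COUNT(e.id)=4
  13: ids {4} → COUNT(e.id)=1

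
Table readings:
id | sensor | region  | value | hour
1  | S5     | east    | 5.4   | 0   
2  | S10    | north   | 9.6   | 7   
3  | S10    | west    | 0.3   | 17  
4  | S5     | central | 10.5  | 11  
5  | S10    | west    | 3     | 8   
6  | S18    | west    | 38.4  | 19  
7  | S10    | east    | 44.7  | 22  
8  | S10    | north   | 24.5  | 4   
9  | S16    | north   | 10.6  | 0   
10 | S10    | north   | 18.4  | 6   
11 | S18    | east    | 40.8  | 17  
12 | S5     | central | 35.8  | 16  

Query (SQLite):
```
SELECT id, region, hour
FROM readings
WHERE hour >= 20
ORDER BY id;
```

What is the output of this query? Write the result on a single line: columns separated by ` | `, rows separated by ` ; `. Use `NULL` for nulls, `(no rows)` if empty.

hour >= 20: ids {7}

7 | east | 22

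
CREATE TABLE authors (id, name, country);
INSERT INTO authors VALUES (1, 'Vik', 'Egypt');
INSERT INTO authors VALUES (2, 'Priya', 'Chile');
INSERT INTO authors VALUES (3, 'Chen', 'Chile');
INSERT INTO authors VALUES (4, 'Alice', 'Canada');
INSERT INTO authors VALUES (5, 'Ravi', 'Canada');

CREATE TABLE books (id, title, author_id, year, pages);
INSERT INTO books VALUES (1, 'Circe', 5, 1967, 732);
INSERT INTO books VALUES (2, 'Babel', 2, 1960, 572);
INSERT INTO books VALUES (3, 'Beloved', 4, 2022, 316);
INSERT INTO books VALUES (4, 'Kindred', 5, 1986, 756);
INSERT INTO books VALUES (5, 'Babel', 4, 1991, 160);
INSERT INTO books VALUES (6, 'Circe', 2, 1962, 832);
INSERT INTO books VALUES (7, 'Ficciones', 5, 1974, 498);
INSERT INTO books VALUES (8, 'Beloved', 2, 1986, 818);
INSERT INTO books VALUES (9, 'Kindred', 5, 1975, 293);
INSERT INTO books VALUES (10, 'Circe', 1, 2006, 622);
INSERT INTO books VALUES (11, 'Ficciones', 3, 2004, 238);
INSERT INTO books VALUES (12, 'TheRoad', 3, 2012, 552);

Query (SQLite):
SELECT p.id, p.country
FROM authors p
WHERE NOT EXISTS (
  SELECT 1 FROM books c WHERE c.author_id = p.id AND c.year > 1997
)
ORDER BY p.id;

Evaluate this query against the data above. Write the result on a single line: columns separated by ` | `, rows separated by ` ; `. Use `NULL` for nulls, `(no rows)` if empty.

For each authors row, check whether any books with matching author_id has year > 1997.
Keep rows where that is false.

2 | Chile ; 5 | Canada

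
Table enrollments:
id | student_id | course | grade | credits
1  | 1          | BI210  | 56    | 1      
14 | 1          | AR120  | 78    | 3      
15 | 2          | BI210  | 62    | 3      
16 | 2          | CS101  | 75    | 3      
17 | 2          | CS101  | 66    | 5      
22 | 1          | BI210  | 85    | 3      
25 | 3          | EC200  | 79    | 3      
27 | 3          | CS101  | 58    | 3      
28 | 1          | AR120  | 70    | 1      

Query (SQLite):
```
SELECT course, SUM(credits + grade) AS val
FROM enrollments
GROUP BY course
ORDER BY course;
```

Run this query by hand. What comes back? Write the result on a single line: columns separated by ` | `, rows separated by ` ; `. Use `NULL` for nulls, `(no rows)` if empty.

AR120 | 152 ; BI210 | 210 ; CS101 | 210 ; EC200 | 82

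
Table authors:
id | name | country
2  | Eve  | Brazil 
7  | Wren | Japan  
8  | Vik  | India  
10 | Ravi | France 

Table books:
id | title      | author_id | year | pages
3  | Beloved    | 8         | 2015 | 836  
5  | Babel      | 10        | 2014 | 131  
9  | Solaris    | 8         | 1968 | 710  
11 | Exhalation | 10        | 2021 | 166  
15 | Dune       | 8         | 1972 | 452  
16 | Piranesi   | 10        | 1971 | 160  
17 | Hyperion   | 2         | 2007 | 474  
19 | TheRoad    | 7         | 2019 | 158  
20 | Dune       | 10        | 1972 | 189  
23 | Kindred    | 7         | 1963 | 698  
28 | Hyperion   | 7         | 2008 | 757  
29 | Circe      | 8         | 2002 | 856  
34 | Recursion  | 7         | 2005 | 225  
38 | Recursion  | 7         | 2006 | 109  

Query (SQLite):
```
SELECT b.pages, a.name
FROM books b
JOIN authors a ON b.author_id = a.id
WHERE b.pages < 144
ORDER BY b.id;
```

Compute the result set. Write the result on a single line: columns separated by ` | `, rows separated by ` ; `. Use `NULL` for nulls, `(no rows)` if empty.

Each books row matches the authors row where author_id = authors.id.
Then keep rows with b.pages < 144.

131 | Ravi ; 109 | Wren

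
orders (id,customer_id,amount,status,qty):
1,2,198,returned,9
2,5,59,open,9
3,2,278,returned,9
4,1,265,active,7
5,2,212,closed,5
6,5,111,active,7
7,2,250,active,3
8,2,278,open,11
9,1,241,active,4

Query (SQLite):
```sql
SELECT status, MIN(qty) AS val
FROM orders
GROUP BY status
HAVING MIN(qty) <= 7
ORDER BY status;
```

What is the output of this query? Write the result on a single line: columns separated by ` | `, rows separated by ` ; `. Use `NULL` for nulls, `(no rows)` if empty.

Partition orders by status; compute MIN(qty) within each group.
HAVING: keep groups where MIN(qty) <= 7.
  active: ids {4, 6, 7, 9} → MIN(qty)=3
  closed: ids {5} → MIN(qty)=5
  open: ids {2, 8} → MIN(qty)=9
  returned: ids {1, 3} → MIN(qty)=9

active | 3 ; closed | 5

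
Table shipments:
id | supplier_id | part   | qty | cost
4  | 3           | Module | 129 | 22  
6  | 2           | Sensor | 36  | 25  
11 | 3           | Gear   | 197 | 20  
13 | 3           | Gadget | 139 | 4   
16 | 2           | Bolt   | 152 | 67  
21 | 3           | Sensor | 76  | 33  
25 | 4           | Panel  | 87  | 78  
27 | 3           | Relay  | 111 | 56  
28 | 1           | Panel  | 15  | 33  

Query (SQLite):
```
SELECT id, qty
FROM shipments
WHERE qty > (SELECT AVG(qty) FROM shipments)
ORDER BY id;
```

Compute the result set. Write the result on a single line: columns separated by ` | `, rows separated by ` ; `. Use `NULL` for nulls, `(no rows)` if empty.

Scalar subquery: AVG(qty) over all shipments rows = 104.666667 (≈; comparison uses full precision).
Keep rows where qty > that value.

4 | 129 ; 11 | 197 ; 13 | 139 ; 16 | 152 ; 27 | 111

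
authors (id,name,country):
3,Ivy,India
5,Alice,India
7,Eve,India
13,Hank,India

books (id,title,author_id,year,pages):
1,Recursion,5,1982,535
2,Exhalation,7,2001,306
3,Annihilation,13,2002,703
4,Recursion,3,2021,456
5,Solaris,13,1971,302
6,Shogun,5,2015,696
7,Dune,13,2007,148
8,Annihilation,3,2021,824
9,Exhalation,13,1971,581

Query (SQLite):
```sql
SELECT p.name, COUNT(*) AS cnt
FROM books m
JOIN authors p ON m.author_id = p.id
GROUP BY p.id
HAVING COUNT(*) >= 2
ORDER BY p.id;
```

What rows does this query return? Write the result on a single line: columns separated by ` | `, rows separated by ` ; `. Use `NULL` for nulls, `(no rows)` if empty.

Join each books row to its authors via author_id.
Group joined rows by authors.id; compute COUNT(*) per group.
HAVING: keep groups with count ≥ 2.
  3: ids {4, 8} → COUNT(*)=2
  5: ids {1, 6} → COUNT(*)=2
  7: ids {2} → COUNT(*)=1
  13: ids {3, 5, 7, 9} → COUNT(*)=4

Ivy | 2 ; Alice | 2 ; Hank | 4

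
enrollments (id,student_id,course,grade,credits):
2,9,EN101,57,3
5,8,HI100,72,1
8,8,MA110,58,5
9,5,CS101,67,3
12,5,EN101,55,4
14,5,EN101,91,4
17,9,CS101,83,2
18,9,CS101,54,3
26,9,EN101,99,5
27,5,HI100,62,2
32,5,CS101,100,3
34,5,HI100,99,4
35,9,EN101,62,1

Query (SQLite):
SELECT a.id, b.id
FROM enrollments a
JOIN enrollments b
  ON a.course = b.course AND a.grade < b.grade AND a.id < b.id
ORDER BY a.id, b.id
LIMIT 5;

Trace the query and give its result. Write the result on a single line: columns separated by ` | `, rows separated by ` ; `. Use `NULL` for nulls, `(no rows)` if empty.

2 | 14 ; 2 | 26 ; 2 | 35 ; 5 | 34 ; 9 | 17

Pairs (a,b) with same course, a.grade < b.grade, a.id < b.id.
course groups: CS101:{9,17,18,32} EN101:{2,12,14,26,35} HI100:{5,27,34} MA110:{8}
Ordered by (a.id, b.id); first 5.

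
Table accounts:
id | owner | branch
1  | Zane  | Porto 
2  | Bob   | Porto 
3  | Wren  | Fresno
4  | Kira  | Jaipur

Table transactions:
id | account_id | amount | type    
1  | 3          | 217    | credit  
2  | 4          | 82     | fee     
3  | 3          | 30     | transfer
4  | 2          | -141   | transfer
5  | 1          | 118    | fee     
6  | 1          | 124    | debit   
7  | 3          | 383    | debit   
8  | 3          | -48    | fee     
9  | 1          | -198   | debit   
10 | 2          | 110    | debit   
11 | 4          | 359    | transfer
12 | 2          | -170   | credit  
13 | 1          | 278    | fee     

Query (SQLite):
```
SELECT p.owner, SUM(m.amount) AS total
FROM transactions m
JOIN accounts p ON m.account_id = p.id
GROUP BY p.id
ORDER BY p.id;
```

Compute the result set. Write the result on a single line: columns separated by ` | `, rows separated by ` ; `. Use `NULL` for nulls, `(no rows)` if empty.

Join each transactions row to its accounts via account_id.
Group joined rows by accounts.id; compute SUM(m.amount) per group.
  1: ids {5, 6, 9, 13} → SUM(m.amount)=322
  2: ids {4, 10, 12} → SUM(m.amount)=-201
  3: ids {1, 3, 7, 8} → SUM(m.amount)=582
  4: ids {2, 11} → SUM(m.amount)=441

Zane | 322 ; Bob | -201 ; Wren | 582 ; Kira | 441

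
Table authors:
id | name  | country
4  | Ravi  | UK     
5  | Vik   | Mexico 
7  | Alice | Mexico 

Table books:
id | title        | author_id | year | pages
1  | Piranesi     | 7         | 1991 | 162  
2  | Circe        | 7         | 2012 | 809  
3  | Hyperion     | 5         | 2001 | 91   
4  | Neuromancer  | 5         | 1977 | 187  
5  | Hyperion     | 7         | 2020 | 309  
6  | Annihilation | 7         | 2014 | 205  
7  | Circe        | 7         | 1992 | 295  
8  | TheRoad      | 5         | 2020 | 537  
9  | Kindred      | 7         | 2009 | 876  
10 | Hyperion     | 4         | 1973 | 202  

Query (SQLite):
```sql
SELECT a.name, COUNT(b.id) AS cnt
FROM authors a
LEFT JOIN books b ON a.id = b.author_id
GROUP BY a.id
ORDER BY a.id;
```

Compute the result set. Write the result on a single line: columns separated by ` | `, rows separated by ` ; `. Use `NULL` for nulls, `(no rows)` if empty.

LEFT JOIN keeps every authors row; unmatched ones get NULL for books columns.
Group by authors.id and compute COUNT(b.id). COUNT(col) of an all-NULL group is 0.
  4: ids {10} → COUNT(b.id)=1
  5: ids {3, 4, 8} → COUNT(b.id)=3
  7: ids {1, 2, 5, 6, 7, 9} → COUNT(b.id)=6

Ravi | 1 ; Vik | 3 ; Alice | 6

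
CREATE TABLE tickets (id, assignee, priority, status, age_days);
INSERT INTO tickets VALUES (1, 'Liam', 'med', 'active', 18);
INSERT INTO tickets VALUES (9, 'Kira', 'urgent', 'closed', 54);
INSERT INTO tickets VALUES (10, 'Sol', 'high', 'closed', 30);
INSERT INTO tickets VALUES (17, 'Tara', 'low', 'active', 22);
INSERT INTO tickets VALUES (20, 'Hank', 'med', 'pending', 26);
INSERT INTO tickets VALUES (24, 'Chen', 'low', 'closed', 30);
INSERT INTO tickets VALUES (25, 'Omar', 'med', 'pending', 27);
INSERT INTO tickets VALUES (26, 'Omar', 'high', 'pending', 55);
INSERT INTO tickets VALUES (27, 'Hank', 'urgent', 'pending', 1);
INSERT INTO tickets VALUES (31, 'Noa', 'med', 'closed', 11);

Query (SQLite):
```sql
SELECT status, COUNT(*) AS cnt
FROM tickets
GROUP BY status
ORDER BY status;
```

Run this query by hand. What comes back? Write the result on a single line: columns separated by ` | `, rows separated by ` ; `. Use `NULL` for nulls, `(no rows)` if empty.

Partition tickets by status; compute COUNT(*) within each group.
  active: ids {1, 17} → COUNT(*)=2
  closed: ids {9, 10, 24, 31} → COUNT(*)=4
  pending: ids {20, 25, 26, 27} → COUNT(*)=4

active | 2 ; closed | 4 ; pending | 4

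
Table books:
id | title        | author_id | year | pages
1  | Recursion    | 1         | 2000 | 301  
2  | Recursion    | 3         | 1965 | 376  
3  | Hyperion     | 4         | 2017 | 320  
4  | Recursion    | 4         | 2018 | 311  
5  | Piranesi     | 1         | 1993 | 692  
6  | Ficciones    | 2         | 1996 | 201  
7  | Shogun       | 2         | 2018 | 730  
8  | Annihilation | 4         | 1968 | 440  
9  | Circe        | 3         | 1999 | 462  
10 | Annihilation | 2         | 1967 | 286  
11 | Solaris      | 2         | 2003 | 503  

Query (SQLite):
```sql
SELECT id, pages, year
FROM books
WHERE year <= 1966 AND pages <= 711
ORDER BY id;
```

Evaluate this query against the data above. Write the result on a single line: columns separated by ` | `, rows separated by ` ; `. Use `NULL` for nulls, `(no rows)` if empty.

2 | 376 | 1965

year <= 1966: ids {2}
pages <= 711: ids {1, 2, 3, 4, 5, 6, 8, 9, 10, 11}
Combine with AND.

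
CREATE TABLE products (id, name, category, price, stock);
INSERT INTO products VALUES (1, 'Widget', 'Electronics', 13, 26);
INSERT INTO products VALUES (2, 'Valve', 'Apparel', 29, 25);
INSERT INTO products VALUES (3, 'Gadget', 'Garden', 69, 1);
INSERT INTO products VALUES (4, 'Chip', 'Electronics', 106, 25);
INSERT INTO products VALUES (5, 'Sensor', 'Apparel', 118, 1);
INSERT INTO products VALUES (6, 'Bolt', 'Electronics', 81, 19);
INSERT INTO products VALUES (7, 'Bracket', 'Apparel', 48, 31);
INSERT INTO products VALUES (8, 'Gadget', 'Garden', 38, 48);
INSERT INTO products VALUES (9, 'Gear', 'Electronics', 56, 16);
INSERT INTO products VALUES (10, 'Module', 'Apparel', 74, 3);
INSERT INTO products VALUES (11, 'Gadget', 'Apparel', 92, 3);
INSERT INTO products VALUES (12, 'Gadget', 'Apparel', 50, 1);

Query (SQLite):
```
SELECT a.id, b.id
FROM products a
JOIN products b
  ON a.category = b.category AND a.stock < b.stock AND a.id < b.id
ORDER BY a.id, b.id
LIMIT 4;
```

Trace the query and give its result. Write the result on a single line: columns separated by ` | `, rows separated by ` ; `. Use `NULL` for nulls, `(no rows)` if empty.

2 | 7 ; 3 | 8 ; 5 | 7 ; 5 | 10

Pairs (a,b) with same category, a.stock < b.stock, a.id < b.id.
category groups: Apparel:{2,5,7,10,11,12} Electronics:{1,4,6,9} Garden:{3,8}
Ordered by (a.id, b.id); first 4.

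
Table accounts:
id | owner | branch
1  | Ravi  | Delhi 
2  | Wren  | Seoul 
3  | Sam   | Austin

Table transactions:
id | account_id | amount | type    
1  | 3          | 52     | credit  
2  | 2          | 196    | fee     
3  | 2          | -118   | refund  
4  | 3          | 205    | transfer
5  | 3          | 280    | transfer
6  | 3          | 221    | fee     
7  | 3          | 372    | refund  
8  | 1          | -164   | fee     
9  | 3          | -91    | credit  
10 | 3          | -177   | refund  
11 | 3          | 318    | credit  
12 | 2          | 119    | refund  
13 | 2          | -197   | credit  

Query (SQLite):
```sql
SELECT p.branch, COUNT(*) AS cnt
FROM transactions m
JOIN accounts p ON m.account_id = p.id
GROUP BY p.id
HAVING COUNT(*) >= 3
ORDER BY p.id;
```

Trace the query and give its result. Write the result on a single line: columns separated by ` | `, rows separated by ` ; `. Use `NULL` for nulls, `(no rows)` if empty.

Join each transactions row to its accounts via account_id.
Group joined rows by accounts.id; compute COUNT(*) per group.
HAVING: keep groups with count ≥ 3.
  1: ids {8} → COUNT(*)=1
  2: ids {2, 3, 12, 13} → COUNT(*)=4
  3: ids {1, 4, 5, 6, 7, 9, 10, 11} → COUNT(*)=8

Seoul | 4 ; Austin | 8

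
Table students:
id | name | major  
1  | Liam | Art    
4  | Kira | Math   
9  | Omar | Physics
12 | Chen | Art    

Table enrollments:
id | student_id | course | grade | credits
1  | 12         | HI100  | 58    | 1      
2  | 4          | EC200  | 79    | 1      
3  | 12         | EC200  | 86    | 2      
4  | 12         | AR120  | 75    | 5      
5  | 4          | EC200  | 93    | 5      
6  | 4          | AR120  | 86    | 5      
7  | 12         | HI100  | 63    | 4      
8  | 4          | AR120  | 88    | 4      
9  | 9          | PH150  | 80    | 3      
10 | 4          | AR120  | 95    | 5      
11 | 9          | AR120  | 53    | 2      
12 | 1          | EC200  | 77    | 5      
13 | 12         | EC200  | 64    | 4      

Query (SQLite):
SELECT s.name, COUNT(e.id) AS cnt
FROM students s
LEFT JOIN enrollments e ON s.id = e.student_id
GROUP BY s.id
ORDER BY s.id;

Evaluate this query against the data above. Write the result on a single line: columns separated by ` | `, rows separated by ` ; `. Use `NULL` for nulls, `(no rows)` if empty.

LEFT JOIN keeps every students row; unmatched ones get NULL for enrollments columns.
Group by students.id and compute COUNT(e.id). COUNT(col) of an all-NULL group is 0.
  1: ids {12} → COUNT(e.id)=1
  4: ids {2, 5, 6, 8, 10} → COUNT(e.id)=5
  9: ids {9, 11} → COUNT(e.id)=2
  12: ids {1, 3, 4, 7, 13} → COUNT(e.id)=5

Liam | 1 ; Kira | 5 ; Omar | 2 ; Chen | 5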